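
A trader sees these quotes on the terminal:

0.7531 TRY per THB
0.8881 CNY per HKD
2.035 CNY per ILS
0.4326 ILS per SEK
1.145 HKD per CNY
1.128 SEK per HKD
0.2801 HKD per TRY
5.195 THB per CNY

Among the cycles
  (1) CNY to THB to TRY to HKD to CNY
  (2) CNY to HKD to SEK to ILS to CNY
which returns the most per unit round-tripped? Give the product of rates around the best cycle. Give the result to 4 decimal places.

1.1370

(1) 5.195 × 0.7531 × 0.2801 × 0.8881 = 0.97322
(2) 1.145 × 1.128 × 0.4326 × 2.035 = 1.13701
Highest is cycle (2) at 1.1370 (>1, arbitrage).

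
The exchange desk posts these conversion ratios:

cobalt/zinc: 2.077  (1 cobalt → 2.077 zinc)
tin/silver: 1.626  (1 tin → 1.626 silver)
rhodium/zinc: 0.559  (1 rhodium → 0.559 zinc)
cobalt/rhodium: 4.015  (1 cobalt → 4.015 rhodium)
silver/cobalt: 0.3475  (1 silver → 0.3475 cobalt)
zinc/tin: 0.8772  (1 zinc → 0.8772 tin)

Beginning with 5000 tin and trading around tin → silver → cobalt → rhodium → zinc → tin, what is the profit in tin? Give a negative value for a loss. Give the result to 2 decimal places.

5000 tin × 1.626 = 8130 silver
8130 silver × 0.3475 = 2825.175 cobalt
2825.175 cobalt × 4.015 = 11343.077625 rhodium
11343.077625 rhodium × 0.559 = 6340.780392375 zinc
6340.780392375 zinc × 0.8772 = 5562.13256019135 tin
Net change: 5562.13256019135 − 5000 = 562.13256019135 tin

562.13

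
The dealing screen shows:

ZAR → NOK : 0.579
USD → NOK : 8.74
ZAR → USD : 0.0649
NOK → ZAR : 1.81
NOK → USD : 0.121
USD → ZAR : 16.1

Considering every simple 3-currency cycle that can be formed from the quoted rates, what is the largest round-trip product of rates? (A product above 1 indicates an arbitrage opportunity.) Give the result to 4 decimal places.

1.1279

ZAR→NOK→USD→ZAR: 0.579 × 0.121 × 16.1 = 1.12795
ZAR→USD→NOK→ZAR: 0.0649 × 8.74 × 1.81 = 1.02668
Maximum is ZAR→NOK→USD→ZAR at 1.1279; arbitrage exists.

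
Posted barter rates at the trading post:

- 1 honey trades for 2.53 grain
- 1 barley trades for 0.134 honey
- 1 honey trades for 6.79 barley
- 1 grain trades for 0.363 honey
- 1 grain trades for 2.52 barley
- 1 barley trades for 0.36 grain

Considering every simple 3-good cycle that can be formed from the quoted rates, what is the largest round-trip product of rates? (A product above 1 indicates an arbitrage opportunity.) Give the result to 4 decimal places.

grain→honey→barley→grain: 0.363 × 6.79 × 0.36 = 0.88732
grain→barley→honey→grain: 2.52 × 0.134 × 2.53 = 0.85433
Maximum is grain→honey→barley→grain at 0.8873; no arbitrage — every cycle loses value.

0.8873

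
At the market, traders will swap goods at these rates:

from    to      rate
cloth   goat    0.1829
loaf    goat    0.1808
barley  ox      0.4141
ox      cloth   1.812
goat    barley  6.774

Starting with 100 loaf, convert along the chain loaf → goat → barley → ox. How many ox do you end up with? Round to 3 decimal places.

50.716

100 loaf × 0.1808 = 18.08 goat
18.08 goat × 6.774 = 122.47392 barley
122.47392 barley × 0.4141 = 50.716450272 ox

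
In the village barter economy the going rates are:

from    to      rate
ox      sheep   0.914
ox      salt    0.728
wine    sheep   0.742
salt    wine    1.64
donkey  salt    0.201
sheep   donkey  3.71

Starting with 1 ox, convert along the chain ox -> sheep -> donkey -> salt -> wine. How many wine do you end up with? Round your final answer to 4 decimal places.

1 ox × 0.914 = 0.914 sheep
0.914 sheep × 3.71 = 3.39094 donkey
3.39094 donkey × 0.201 = 0.68157894 salt
0.68157894 salt × 1.64 = 1.1177894616 wine

1.1178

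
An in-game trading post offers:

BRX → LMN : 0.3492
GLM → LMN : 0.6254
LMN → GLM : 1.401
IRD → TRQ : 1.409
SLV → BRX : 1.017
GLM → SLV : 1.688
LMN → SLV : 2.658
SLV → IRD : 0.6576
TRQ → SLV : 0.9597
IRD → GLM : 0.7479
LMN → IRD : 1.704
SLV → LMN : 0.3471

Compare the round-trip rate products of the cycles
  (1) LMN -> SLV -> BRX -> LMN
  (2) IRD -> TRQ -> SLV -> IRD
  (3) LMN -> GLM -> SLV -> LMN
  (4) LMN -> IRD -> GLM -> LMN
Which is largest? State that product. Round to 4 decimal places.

0.9440

(1) 2.658 × 1.017 × 0.3492 = 0.94395
(2) 1.409 × 0.9597 × 0.6576 = 0.88922
(3) 1.401 × 1.688 × 0.3471 = 0.82085
(4) 1.704 × 0.7479 × 0.6254 = 0.79702
Highest is cycle (1) at 0.9440 (≤1, no arbitrage).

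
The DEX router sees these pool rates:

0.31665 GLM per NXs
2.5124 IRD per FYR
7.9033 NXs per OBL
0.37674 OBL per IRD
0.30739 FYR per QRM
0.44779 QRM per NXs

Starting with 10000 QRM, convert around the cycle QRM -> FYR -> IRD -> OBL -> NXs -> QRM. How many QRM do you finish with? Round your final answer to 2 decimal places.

10296.82

10000 QRM × 0.30739 = 3073.9 FYR
3073.9 FYR × 2.5124 = 7722.86636 IRD
7722.86636 IRD × 0.37674 = 2909.5126724664 OBL
2909.5126724664 OBL × 7.9033 = 22994.75150430369912 NXs
22994.75150430369912 NXs × 0.44779 = 10296.8197761121534289448 QRM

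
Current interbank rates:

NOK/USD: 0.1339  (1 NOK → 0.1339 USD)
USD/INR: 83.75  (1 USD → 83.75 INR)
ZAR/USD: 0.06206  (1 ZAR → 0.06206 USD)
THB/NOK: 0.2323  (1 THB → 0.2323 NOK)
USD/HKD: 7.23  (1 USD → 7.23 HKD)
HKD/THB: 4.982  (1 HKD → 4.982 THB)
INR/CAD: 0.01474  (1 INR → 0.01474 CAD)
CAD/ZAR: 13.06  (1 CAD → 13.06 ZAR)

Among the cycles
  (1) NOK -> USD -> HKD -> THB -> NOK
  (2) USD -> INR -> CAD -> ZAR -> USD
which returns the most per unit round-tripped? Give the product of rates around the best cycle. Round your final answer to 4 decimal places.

(1) 0.1339 × 7.23 × 4.982 × 0.2323 = 1.12040
(2) 83.75 × 0.01474 × 13.06 × 0.06206 = 1.00055
Highest is cycle (1) at 1.1204 (>1, arbitrage).

1.1204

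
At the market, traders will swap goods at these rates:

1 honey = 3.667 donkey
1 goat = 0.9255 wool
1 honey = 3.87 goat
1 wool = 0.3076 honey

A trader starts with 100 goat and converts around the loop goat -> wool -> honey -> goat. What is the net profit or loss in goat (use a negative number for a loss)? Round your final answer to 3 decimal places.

100 goat × 0.9255 = 92.55 wool
92.55 wool × 0.3076 = 28.46838 honey
28.46838 honey × 3.87 = 110.1726306 goat
Net change: 110.1726306 − 100 = 10.1726306 goat

10.173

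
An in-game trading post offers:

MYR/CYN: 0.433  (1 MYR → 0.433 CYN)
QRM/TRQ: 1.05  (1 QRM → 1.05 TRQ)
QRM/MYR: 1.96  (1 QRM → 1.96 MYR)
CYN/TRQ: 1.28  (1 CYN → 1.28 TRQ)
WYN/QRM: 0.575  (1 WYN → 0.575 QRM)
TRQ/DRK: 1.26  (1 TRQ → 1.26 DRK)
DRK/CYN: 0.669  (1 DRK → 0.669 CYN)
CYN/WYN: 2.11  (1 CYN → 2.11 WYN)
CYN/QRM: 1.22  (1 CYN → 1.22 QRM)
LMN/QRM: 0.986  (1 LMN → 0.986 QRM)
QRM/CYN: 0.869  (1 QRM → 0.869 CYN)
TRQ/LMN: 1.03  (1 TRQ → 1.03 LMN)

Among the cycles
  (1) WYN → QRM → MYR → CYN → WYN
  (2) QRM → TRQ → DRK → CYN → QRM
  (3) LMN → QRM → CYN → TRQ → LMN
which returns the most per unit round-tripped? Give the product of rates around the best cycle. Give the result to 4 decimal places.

1.1296

(1) 0.575 × 1.96 × 0.433 × 2.11 = 1.02966
(2) 1.05 × 1.26 × 0.669 × 1.22 = 1.07981
(3) 0.986 × 0.869 × 1.28 × 1.03 = 1.12965
Highest is cycle (3) at 1.1296 (>1, arbitrage).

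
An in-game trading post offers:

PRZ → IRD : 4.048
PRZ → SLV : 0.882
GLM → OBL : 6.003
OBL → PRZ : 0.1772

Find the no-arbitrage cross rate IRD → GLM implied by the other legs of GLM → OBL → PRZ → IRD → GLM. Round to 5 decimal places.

Known legs of the cycle: 6.003 × 0.1772 × 4.048 = 4.3059855168
For no arbitrage the full-cycle product must be 1, so the missing rate is 1 / 4.3059855168 ≈ 0.2322349.

0.23223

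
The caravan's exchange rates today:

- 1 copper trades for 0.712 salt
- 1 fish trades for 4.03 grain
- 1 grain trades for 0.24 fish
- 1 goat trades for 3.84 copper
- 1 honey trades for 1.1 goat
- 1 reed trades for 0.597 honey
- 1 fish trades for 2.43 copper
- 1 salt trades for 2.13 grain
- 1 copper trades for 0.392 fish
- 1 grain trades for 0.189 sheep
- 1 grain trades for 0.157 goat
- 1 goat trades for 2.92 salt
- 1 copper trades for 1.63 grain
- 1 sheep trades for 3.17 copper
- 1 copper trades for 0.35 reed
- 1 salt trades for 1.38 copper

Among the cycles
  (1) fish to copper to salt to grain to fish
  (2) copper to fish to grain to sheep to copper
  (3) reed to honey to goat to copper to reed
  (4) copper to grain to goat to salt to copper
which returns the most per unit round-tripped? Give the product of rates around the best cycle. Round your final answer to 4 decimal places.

1.0312

(1) 2.43 × 0.712 × 2.13 × 0.24 = 0.88446
(2) 0.392 × 4.03 × 0.189 × 3.17 = 0.94648
(3) 0.597 × 1.1 × 3.84 × 0.35 = 0.88260
(4) 1.63 × 0.157 × 2.92 × 1.38 = 1.03121
Highest is cycle (4) at 1.0312 (>1, arbitrage).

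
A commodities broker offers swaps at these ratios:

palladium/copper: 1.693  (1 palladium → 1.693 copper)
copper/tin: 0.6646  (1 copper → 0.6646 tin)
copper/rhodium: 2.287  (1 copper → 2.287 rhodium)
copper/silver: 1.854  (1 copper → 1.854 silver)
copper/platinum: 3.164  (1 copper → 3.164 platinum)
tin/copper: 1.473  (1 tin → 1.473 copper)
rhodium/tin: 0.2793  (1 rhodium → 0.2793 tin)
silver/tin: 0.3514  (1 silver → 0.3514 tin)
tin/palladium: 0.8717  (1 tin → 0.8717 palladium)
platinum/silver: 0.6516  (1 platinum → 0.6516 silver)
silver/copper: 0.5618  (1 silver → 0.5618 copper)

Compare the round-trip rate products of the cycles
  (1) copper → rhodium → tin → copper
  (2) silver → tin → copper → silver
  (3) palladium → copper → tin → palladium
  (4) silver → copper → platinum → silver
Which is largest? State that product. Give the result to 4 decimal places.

1.1582

(1) 2.287 × 0.2793 × 1.473 = 0.94089
(2) 0.3514 × 1.473 × 1.854 = 0.95965
(3) 1.693 × 0.6646 × 0.8717 = 0.98081
(4) 0.5618 × 3.164 × 0.6516 = 1.15824
Highest is cycle (4) at 1.1582 (>1, arbitrage).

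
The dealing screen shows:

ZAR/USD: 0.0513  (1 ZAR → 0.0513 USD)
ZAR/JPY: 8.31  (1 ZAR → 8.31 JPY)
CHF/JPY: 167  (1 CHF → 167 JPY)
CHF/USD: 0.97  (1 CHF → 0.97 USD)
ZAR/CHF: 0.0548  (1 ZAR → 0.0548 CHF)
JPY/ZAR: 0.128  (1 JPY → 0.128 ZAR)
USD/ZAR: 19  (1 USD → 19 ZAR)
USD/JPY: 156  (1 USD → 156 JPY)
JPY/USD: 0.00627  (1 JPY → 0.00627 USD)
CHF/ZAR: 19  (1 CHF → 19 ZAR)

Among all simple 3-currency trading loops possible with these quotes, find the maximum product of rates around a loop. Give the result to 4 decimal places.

ZAR→CHF→JPY→ZAR: 0.0548 × 167 × 0.128 = 1.17140
ZAR→USD→JPY→ZAR: 0.0513 × 156 × 0.128 = 1.02436
ZAR→CHF→USD→ZAR: 0.0548 × 0.97 × 19 = 1.00996
ZAR→JPY→USD→ZAR: 8.31 × 0.00627 × 19 = 0.98997
Maximum is ZAR→CHF→JPY→ZAR at 1.1714; arbitrage exists.

1.1714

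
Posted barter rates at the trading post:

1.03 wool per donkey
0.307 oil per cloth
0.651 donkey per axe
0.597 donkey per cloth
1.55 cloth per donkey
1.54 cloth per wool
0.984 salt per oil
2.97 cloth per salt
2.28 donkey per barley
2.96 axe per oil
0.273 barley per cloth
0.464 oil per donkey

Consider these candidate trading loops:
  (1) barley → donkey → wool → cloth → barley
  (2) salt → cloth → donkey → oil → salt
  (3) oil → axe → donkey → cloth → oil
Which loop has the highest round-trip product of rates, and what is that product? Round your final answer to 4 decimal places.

0.9873

(1) 2.28 × 1.03 × 1.54 × 0.273 = 0.98731
(2) 2.97 × 0.597 × 0.464 × 0.984 = 0.80955
(3) 2.96 × 0.651 × 1.55 × 0.307 = 0.91694
Highest is cycle (1) at 0.9873 (≤1, no arbitrage).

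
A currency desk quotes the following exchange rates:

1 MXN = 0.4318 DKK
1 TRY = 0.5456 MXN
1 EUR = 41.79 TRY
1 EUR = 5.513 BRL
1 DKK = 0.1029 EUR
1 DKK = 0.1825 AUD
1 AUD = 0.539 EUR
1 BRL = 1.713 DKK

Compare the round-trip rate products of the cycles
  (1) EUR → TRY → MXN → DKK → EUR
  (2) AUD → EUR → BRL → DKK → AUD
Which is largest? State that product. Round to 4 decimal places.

1.0131

(1) 41.79 × 0.5456 × 0.4318 × 0.1029 = 1.01308
(2) 0.539 × 5.513 × 1.713 × 0.1825 = 0.92896
Highest is cycle (1) at 1.0131 (>1, arbitrage).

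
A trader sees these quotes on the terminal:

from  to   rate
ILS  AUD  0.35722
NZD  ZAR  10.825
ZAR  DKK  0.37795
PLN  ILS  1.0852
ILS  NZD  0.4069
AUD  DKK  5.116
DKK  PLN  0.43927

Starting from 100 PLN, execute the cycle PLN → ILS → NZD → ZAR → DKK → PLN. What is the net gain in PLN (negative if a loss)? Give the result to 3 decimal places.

100 PLN × 1.0852 = 108.52 ILS
108.52 ILS × 0.4069 = 44.156788 NZD
44.156788 NZD × 10.825 = 477.9972301 ZAR
477.9972301 ZAR × 0.37795 = 180.659053116295 DKK
180.659053116295 DKK × 0.43927 = 79.35810226239490465 PLN
Net change: 79.35810226239490465 − 100 = -20.64189773760509535 PLN

-20.642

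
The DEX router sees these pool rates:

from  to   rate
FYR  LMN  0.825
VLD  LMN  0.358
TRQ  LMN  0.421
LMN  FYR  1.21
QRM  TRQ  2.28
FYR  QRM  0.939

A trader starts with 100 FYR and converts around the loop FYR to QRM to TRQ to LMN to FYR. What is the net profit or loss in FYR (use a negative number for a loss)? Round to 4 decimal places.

100 FYR × 0.939 = 93.9 QRM
93.9 QRM × 2.28 = 214.092 TRQ
214.092 TRQ × 0.421 = 90.132732 LMN
90.132732 LMN × 1.21 = 109.06060572 FYR
Net change: 109.06060572 − 100 = 9.06060572 FYR

9.0606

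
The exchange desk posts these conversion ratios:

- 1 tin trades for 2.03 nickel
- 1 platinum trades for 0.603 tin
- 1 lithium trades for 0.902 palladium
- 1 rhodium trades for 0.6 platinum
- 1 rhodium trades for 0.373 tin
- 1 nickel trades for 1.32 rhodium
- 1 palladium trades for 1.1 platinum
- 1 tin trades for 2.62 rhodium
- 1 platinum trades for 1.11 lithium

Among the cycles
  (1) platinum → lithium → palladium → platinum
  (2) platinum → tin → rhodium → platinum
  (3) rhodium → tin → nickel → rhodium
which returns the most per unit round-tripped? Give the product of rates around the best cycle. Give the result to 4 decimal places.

1.1013

(1) 1.11 × 0.902 × 1.1 = 1.10134
(2) 0.603 × 2.62 × 0.6 = 0.94792
(3) 0.373 × 2.03 × 1.32 = 0.99949
Highest is cycle (1) at 1.1013 (>1, arbitrage).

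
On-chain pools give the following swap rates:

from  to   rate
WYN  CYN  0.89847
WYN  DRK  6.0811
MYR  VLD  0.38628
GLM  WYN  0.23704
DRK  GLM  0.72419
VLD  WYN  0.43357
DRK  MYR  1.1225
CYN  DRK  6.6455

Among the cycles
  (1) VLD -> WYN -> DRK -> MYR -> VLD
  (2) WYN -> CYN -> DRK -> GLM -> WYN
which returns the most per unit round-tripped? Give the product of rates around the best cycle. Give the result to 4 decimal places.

(1) 0.43357 × 6.0811 × 1.1225 × 0.38628 = 1.14322
(2) 0.89847 × 6.6455 × 0.72419 × 0.23704 = 1.02496
Highest is cycle (1) at 1.1432 (>1, arbitrage).

1.1432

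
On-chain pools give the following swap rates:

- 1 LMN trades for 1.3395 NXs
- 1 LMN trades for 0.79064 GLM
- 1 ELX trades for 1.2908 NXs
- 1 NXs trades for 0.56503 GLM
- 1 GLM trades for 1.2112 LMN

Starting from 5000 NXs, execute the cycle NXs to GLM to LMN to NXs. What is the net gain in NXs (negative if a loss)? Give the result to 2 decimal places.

-416.47

5000 NXs × 0.56503 = 2825.15 GLM
2825.15 GLM × 1.2112 = 3421.82168 LMN
3421.82168 LMN × 1.3395 = 4583.53014036 NXs
Net change: 4583.53014036 − 5000 = -416.46985964 NXs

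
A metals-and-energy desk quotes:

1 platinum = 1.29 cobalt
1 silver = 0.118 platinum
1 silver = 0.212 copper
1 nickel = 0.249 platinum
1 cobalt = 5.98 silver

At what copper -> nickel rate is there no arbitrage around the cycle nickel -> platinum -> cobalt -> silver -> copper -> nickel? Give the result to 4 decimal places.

2.4557

Known legs of the cycle: 0.249 × 1.29 × 5.98 × 0.212 = 0.4072171896
For no arbitrage the full-cycle product must be 1, so the missing rate is 1 / 0.4072171896 ≈ 2.455692.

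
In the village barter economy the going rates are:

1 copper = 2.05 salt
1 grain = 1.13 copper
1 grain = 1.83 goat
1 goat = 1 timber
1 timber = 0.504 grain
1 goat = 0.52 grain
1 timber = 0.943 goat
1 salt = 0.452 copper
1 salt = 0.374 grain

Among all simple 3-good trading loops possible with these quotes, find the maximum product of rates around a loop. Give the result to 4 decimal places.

0.9223

timber→grain→goat→timber: 0.504 × 1.83 × 1 = 0.92232
copper→salt→grain→copper: 2.05 × 0.374 × 1.13 = 0.86637
Maximum is timber→grain→goat→timber at 0.9223; no arbitrage — every cycle loses value.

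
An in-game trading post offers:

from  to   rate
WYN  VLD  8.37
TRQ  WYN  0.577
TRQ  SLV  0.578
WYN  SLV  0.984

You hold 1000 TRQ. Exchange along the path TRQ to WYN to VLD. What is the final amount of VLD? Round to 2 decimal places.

1000 TRQ × 0.577 = 577 WYN
577 WYN × 8.37 = 4829.49 VLD

4829.49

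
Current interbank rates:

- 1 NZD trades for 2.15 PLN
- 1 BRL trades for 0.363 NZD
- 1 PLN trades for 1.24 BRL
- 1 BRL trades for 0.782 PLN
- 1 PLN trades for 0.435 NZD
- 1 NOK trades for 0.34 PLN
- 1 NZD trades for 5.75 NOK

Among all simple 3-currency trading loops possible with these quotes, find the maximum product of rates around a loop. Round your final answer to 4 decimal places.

NZD→PLN→BRL→NZD: 2.15 × 1.24 × 0.363 = 0.96776
NOK→PLN→NZD→NOK: 0.34 × 0.435 × 5.75 = 0.85043
Maximum is NZD→PLN→BRL→NZD at 0.9678; no arbitrage — every cycle loses value.

0.9678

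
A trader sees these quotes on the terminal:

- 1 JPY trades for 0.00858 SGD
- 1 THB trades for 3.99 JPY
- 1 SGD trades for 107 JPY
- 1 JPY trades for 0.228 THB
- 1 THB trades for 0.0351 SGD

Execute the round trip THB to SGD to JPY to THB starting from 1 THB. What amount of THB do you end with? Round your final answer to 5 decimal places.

1 THB × 0.0351 = 0.0351 SGD
0.0351 SGD × 107 = 3.7557 JPY
3.7557 JPY × 0.228 = 0.8562996 THB

0.85630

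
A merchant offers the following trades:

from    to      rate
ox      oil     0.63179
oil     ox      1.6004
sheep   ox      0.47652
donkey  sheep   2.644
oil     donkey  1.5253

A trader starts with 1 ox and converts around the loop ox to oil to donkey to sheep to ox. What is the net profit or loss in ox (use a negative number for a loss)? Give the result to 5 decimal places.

0.21415

1 ox × 0.63179 = 0.63179 oil
0.63179 oil × 1.5253 = 0.963669287 donkey
0.963669287 donkey × 2.644 = 2.547941594828 sheep
2.547941594828 sheep × 0.47652 = 1.21414512876743856 ox
Net change: 1.21414512876743856 − 1 = 0.21414512876743856 ox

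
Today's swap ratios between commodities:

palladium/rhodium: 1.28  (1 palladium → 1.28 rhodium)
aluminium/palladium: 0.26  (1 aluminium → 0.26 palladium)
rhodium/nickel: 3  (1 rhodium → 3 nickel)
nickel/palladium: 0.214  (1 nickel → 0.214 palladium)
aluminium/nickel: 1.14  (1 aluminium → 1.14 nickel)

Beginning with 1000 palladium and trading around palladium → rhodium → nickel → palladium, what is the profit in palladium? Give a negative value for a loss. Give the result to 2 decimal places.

1000 palladium × 1.28 = 1280 rhodium
1280 rhodium × 3 = 3840 nickel
3840 nickel × 0.214 = 821.76 palladium
Net change: 821.76 − 1000 = -178.24 palladium

-178.24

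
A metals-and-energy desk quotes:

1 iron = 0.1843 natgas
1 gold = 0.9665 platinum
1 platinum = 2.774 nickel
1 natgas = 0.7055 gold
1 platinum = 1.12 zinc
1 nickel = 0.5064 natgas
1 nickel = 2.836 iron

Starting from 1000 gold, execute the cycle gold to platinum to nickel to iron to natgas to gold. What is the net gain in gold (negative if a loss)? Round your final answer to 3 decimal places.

1000 gold × 0.9665 = 966.5 platinum
966.5 platinum × 2.774 = 2681.071 nickel
2681.071 nickel × 2.836 = 7603.517356 iron
7603.517356 iron × 0.1843 = 1401.3282487108 natgas
1401.3282487108 natgas × 0.7055 = 988.6370794654694 gold
Net change: 988.6370794654694 − 1000 = -11.3629205345306 gold

-11.363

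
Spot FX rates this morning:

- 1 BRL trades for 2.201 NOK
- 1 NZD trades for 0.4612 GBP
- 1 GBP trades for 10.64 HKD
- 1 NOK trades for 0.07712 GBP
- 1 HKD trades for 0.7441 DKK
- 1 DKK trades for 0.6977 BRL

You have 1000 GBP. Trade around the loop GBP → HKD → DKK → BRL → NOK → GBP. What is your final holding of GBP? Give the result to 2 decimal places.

1000 GBP × 10.64 = 10640 HKD
10640 HKD × 0.7441 = 7917.224 DKK
7917.224 DKK × 0.6977 = 5523.8471848 BRL
5523.8471848 BRL × 2.201 = 12157.9876537448 NOK
12157.9876537448 NOK × 0.07712 = 937.624007856798976 GBP

937.62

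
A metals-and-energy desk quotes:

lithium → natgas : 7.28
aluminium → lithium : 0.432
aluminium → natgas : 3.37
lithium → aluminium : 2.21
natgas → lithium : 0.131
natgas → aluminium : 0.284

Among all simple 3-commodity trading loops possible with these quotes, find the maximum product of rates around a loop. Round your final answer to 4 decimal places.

lithium→aluminium→natgas→lithium: 2.21 × 3.37 × 0.131 = 0.97565
lithium→natgas→aluminium→lithium: 7.28 × 0.284 × 0.432 = 0.89317
Maximum is lithium→aluminium→natgas→lithium at 0.9756; no arbitrage — every cycle loses value.

0.9756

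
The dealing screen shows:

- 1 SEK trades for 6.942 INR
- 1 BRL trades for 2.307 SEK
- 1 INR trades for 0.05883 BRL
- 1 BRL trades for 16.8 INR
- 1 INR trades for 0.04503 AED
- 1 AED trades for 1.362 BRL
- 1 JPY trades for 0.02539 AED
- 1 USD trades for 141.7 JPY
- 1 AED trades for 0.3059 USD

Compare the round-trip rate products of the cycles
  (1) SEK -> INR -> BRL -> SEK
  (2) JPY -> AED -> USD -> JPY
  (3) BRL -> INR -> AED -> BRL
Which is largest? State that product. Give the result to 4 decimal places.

1.1006

(1) 6.942 × 0.05883 × 2.307 = 0.94217
(2) 0.02539 × 0.3059 × 141.7 = 1.10056
(3) 16.8 × 0.04503 × 1.362 = 1.03036
Highest is cycle (2) at 1.1006 (>1, arbitrage).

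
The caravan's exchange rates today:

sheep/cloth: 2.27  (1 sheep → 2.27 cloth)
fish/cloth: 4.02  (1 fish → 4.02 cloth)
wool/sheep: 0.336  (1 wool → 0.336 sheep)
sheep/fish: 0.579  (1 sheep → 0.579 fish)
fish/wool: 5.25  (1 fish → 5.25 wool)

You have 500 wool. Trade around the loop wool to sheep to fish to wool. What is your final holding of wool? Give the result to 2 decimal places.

500 wool × 0.336 = 168 sheep
168 sheep × 0.579 = 97.272 fish
97.272 fish × 5.25 = 510.678 wool

510.68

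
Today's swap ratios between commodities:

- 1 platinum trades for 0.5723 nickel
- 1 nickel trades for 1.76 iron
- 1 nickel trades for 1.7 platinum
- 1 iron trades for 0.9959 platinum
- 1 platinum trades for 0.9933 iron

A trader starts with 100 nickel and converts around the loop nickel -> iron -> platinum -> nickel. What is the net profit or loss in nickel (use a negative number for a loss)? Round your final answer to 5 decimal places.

0.31183

100 nickel × 1.76 = 176 iron
176 iron × 0.9959 = 175.2784 platinum
175.2784 platinum × 0.5723 = 100.31182832 nickel
Net change: 100.31182832 − 100 = 0.31182832 nickel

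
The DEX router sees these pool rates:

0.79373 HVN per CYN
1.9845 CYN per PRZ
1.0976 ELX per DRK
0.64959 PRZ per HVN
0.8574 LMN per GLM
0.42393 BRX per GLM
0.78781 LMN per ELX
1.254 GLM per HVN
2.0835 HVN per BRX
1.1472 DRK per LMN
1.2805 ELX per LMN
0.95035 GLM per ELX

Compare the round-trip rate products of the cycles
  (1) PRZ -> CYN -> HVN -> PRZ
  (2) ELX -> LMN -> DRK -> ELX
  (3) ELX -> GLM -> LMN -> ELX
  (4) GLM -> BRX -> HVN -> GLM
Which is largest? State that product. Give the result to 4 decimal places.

1.1076

(1) 1.9845 × 0.79373 × 0.64959 = 1.02321
(2) 0.78781 × 1.1472 × 1.0976 = 0.99198
(3) 0.95035 × 0.8574 × 1.2805 = 1.04339
(4) 0.42393 × 2.0835 × 1.254 = 1.10761
Highest is cycle (4) at 1.1076 (>1, arbitrage).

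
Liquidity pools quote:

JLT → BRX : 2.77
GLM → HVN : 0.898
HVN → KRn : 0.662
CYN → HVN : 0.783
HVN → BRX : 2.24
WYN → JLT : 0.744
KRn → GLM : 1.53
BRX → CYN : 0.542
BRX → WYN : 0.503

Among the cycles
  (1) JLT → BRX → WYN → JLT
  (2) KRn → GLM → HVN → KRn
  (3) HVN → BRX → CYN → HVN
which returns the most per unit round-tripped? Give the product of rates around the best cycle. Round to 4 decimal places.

(1) 2.77 × 0.503 × 0.744 = 1.03662
(2) 1.53 × 0.898 × 0.662 = 0.90955
(3) 2.24 × 0.542 × 0.783 = 0.95062
Highest is cycle (1) at 1.0366 (>1, arbitrage).

1.0366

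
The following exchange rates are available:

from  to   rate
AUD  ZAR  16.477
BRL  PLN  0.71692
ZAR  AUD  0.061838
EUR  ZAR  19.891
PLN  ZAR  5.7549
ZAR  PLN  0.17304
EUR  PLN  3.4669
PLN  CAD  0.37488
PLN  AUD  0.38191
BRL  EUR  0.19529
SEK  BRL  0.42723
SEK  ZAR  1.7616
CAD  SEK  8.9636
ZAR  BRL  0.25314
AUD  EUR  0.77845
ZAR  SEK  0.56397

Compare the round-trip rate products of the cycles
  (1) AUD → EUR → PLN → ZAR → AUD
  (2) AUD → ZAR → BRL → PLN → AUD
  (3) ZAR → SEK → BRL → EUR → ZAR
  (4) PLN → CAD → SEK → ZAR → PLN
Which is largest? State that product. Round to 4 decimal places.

1.1420

(1) 0.77845 × 3.4669 × 5.7549 × 0.061838 = 0.96043
(2) 16.477 × 0.25314 × 0.71692 × 0.38191 = 1.14201
(3) 0.56397 × 0.42723 × 0.19529 × 19.891 = 0.93595
(4) 0.37488 × 8.9636 × 1.7616 × 0.17304 = 1.02430
Highest is cycle (2) at 1.1420 (>1, arbitrage).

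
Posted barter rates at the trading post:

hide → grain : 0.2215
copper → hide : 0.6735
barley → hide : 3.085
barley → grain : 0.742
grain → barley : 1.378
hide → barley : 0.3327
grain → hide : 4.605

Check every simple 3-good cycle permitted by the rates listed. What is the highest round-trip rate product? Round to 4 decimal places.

grain→hide→barley→grain: 4.605 × 0.3327 × 0.742 = 1.13681
grain→barley→hide→grain: 1.378 × 3.085 × 0.2215 = 0.94163
Maximum is grain→hide→barley→grain at 1.1368; arbitrage exists.

1.1368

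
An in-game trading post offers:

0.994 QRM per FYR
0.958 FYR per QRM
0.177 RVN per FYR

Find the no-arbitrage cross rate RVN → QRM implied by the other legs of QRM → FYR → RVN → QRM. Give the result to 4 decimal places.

Known legs of the cycle: 0.958 × 0.177 = 0.169566
For no arbitrage the full-cycle product must be 1, so the missing rate is 1 / 0.169566 ≈ 5.897409.

5.8974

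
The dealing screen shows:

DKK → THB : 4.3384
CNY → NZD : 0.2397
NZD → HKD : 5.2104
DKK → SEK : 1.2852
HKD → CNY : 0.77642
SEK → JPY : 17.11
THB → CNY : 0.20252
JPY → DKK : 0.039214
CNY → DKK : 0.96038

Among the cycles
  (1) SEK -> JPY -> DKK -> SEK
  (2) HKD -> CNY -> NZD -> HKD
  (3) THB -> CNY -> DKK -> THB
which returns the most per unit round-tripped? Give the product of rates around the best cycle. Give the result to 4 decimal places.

(1) 17.11 × 0.039214 × 1.2852 = 0.86231
(2) 0.77642 × 0.2397 × 5.2104 = 0.96970
(3) 0.20252 × 0.96038 × 4.3384 = 0.84380
Highest is cycle (2) at 0.9697 (≤1, no arbitrage).

0.9697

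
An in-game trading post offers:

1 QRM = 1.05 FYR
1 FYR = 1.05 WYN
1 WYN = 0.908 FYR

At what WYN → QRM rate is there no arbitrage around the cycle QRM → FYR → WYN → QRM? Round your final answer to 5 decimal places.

0.90703

Known legs of the cycle: 1.05 × 1.05 = 1.1025
For no arbitrage the full-cycle product must be 1, so the missing rate is 1 / 1.1025 ≈ 0.9070295.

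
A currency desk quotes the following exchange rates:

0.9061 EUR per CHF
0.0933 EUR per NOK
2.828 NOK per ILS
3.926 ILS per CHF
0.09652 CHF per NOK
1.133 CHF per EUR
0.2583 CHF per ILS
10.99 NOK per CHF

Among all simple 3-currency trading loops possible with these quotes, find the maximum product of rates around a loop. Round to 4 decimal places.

1.1617

EUR→CHF→NOK→EUR: 1.133 × 10.99 × 0.0933 = 1.16174
ILS→NOK→CHF→ILS: 2.828 × 0.09652 × 3.926 = 1.07164
Maximum is EUR→CHF→NOK→EUR at 1.1617; arbitrage exists.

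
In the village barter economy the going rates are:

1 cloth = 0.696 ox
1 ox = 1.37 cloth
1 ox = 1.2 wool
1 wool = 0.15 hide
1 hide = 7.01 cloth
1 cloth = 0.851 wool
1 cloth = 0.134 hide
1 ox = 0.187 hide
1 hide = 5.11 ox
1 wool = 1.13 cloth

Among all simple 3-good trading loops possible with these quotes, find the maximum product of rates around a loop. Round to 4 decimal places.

0.9438

cloth→ox→wool→cloth: 0.696 × 1.2 × 1.13 = 0.94378
hide→ox→cloth→hide: 5.11 × 1.37 × 0.134 = 0.93809
hide→ox→wool→hide: 5.11 × 1.2 × 0.15 = 0.91980
hide→cloth→ox→hide: 7.01 × 0.696 × 0.187 = 0.91237
hide→cloth→wool→hide: 7.01 × 0.851 × 0.15 = 0.89483
Maximum is cloth→ox→wool→cloth at 0.9438; no arbitrage — every cycle loses value.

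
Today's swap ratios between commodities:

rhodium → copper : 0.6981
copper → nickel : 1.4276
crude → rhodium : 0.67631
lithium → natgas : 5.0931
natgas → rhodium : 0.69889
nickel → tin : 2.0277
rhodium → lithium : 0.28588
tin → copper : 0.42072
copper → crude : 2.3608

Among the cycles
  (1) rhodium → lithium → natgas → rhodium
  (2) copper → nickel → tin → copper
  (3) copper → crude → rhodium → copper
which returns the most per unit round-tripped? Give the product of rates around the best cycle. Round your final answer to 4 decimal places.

1.2179

(1) 0.28588 × 5.0931 × 0.69889 = 1.01759
(2) 1.4276 × 2.0277 × 0.42072 = 1.21788
(3) 2.3608 × 0.67631 × 0.6981 = 1.11461
Highest is cycle (2) at 1.2179 (>1, arbitrage).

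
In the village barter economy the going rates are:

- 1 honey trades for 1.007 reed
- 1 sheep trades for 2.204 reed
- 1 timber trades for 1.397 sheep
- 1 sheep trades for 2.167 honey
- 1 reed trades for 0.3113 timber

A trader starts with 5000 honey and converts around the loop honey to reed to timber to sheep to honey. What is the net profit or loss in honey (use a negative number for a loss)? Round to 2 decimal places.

5000 honey × 1.007 = 5035 reed
5035 reed × 0.3113 = 1567.3955 timber
1567.3955 timber × 1.397 = 2189.6515135 sheep
2189.6515135 sheep × 2.167 = 4744.9748297545 honey
Net change: 4744.9748297545 − 5000 = -255.0251702455 honey

-255.03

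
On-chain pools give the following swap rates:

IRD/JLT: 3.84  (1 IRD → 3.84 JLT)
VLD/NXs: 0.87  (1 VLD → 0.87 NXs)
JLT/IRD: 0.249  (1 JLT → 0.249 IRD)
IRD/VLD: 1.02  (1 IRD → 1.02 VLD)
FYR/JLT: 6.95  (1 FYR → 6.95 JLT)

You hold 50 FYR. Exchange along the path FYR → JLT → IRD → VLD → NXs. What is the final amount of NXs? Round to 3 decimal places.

50 FYR × 6.95 = 347.5 JLT
347.5 JLT × 0.249 = 86.5275 IRD
86.5275 IRD × 1.02 = 88.25805 VLD
88.25805 VLD × 0.87 = 76.7845035 NXs

76.785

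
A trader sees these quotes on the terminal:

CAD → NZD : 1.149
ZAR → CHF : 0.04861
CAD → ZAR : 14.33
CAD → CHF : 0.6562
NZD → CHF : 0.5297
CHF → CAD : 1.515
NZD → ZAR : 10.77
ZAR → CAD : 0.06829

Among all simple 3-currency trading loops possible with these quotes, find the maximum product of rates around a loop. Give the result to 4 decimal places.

CAD→ZAR→CHF→CAD: 14.33 × 0.04861 × 1.515 = 1.05532
CAD→NZD→CHF→CAD: 1.149 × 0.5297 × 1.515 = 0.92207
CAD→NZD→ZAR→CAD: 1.149 × 10.77 × 0.06829 = 0.84507
Maximum is CAD→ZAR→CHF→CAD at 1.0553; arbitrage exists.

1.0553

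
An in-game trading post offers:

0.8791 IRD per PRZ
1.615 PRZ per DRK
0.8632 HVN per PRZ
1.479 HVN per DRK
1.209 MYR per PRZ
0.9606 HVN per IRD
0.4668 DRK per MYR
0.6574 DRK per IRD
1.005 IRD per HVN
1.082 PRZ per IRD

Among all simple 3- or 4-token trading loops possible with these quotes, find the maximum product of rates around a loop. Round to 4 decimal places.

0.9772

DRK→HVN→IRD→DRK: 1.479 × 1.005 × 0.6574 = 0.97716
PRZ→HVN→IRD→PRZ: 0.8632 × 1.005 × 1.082 = 0.93865
PRZ→IRD→DRK→PRZ: 0.8791 × 0.6574 × 1.615 = 0.93334
PRZ→HVN→IRD→DRK→PRZ: 0.8632 × 1.005 × 0.6574 × 1.615 = 0.92104
PRZ→MYR→DRK→PRZ: 1.209 × 0.4668 × 1.615 = 0.91144
Maximum is DRK→HVN→IRD→DRK at 0.9772; no arbitrage — every cycle loses value.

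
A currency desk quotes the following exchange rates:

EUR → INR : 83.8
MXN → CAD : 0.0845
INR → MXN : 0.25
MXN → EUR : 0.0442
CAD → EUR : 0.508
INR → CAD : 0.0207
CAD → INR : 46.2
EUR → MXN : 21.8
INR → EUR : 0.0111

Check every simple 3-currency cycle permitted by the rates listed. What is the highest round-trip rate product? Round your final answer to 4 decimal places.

0.9760

MXN→CAD→INR→MXN: 0.0845 × 46.2 × 0.25 = 0.97598
MXN→CAD→EUR→MXN: 0.0845 × 0.508 × 21.8 = 0.93579
MXN→EUR→INR→MXN: 0.0442 × 83.8 × 0.25 = 0.92599
CAD→EUR→INR→CAD: 0.508 × 83.8 × 0.0207 = 0.88121
Maximum is MXN→CAD→INR→MXN at 0.9760; no arbitrage — every cycle loses value.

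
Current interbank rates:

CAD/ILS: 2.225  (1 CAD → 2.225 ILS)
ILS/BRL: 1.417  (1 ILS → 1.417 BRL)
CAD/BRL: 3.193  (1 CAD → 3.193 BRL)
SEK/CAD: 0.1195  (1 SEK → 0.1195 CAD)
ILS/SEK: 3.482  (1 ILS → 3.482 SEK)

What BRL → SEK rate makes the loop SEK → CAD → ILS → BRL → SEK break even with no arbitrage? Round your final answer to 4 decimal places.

2.6542

Known legs of the cycle: 0.1195 × 2.225 × 1.417 = 0.3767625875
For no arbitrage the full-cycle product must be 1, so the missing rate is 1 / 0.3767625875 ≈ 2.654191.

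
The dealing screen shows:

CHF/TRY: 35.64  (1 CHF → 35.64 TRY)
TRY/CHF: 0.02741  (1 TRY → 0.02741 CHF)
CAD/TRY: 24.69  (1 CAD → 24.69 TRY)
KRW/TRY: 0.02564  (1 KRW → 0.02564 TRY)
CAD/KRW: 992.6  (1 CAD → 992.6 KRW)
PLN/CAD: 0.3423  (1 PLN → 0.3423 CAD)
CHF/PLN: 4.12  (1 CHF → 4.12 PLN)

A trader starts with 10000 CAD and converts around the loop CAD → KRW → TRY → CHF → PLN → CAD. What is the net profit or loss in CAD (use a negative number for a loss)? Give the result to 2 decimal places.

10000 CAD × 992.6 = 9926000 KRW
9926000 KRW × 0.02564 = 254502.64 TRY
254502.64 TRY × 0.02741 = 6975.9173624 CHF
6975.9173624 CHF × 4.12 = 28740.779533088 PLN
28740.779533088 PLN × 0.3423 = 9837.9688341760224 CAD
Net change: 9837.9688341760224 − 10000 = -162.0311658239776 CAD

-162.03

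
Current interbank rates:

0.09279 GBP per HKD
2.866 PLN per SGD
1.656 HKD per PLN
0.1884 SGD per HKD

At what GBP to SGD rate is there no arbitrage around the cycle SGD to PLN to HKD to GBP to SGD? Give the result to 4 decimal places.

2.2707

Known legs of the cycle: 2.866 × 1.656 × 0.09279 = 0.44039024784
For no arbitrage the full-cycle product must be 1, so the missing rate is 1 / 0.44039024784 ≈ 2.270713.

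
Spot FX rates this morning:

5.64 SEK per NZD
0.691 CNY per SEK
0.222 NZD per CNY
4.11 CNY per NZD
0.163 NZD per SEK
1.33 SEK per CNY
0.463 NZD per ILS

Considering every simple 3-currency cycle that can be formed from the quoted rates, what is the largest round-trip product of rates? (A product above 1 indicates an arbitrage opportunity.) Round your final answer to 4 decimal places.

0.8910

SEK→NZD→CNY→SEK: 0.163 × 4.11 × 1.33 = 0.89101
SEK→CNY→NZD→SEK: 0.691 × 0.222 × 5.64 = 0.86519
Maximum is SEK→NZD→CNY→SEK at 0.8910; no arbitrage — every cycle loses value.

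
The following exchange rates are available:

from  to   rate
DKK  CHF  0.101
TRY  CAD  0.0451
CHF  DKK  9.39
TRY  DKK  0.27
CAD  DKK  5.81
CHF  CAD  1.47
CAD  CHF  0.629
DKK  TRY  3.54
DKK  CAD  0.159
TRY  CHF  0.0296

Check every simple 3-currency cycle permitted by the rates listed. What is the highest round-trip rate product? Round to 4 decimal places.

TRY→CHF→DKK→TRY: 0.0296 × 9.39 × 3.54 = 0.98392
DKK→CAD→CHF→DKK: 0.159 × 0.629 × 9.39 = 0.93910
TRY→CAD→DKK→TRY: 0.0451 × 5.81 × 3.54 = 0.92759
DKK→CHF→CAD→DKK: 0.101 × 1.47 × 5.81 = 0.86261
Maximum is TRY→CHF→DKK→TRY at 0.9839; no arbitrage — every cycle loses value.

0.9839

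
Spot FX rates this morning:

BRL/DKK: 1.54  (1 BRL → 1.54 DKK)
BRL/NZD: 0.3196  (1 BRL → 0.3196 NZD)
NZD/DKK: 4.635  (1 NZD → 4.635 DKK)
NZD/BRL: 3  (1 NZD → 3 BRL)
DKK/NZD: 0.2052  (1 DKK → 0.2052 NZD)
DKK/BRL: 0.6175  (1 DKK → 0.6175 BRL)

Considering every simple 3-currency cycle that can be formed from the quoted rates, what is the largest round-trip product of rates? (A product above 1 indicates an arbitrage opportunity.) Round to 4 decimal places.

0.9480

BRL→DKK→NZD→BRL: 1.54 × 0.2052 × 3 = 0.94802
BRL→NZD→DKK→BRL: 0.3196 × 4.635 × 0.6175 = 0.91473
Maximum is BRL→DKK→NZD→BRL at 0.9480; no arbitrage — every cycle loses value.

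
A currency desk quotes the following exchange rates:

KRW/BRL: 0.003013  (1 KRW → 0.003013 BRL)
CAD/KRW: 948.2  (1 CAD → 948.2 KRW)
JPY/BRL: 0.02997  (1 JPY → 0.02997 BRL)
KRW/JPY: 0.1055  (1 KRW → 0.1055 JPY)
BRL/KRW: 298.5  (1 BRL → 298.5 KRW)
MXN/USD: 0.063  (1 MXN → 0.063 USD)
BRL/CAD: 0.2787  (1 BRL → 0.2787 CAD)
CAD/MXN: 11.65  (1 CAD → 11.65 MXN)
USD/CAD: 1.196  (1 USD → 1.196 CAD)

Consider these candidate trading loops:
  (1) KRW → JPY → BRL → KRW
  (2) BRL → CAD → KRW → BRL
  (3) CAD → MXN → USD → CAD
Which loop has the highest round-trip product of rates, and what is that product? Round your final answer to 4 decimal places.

0.9438

(1) 0.1055 × 0.02997 × 298.5 = 0.94381
(2) 0.2787 × 948.2 × 0.003013 = 0.79623
(3) 11.65 × 0.063 × 1.196 = 0.87780
Highest is cycle (1) at 0.9438 (≤1, no arbitrage).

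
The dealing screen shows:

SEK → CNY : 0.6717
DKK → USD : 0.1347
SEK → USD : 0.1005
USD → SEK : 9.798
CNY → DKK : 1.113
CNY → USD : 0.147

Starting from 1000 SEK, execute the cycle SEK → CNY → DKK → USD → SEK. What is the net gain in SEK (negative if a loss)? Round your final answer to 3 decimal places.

-13.322

1000 SEK × 0.6717 = 671.7 CNY
671.7 CNY × 1.113 = 747.6021 DKK
747.6021 DKK × 0.1347 = 100.70200287 USD
100.70200287 USD × 9.798 = 986.67822412026 SEK
Net change: 986.67822412026 − 1000 = -13.32177587974 SEK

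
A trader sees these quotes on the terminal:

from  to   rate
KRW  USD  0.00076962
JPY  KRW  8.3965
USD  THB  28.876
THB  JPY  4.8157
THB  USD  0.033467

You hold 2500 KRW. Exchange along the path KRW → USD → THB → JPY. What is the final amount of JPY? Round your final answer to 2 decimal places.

267.55

2500 KRW × 0.00076962 = 1.92405 USD
1.92405 USD × 28.876 = 55.5588678 THB
55.5588678 THB × 4.8157 = 267.55483966446 JPY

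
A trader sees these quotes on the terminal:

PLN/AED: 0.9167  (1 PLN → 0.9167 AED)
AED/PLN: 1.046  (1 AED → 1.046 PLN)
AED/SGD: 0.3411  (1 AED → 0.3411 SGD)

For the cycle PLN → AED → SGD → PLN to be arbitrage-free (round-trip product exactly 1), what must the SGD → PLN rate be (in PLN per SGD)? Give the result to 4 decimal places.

3.1981

Known legs of the cycle: 0.9167 × 0.3411 = 0.31268637
For no arbitrage the full-cycle product must be 1, so the missing rate is 1 / 0.31268637 ≈ 3.198093.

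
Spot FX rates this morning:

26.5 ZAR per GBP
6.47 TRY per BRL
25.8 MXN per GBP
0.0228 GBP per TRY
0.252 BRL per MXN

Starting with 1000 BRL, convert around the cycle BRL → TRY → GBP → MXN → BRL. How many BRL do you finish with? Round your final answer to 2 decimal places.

1000 BRL × 6.47 = 6470 TRY
6470 TRY × 0.0228 = 147.516 GBP
147.516 GBP × 25.8 = 3805.9128 MXN
3805.9128 MXN × 0.252 = 959.0900256 BRL

959.09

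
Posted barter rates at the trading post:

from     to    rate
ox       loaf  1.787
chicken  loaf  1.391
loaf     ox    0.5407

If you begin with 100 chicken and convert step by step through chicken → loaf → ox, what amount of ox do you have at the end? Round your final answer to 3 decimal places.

100 chicken × 1.391 = 139.1 loaf
139.1 loaf × 0.5407 = 75.21137 ox

75.211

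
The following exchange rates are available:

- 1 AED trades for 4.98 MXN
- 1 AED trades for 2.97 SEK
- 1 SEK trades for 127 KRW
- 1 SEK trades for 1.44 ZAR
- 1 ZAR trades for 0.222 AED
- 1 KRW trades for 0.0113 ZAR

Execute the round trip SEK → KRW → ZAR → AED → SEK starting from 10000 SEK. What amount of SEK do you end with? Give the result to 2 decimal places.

10000 SEK × 127 = 1270000 KRW
1270000 KRW × 0.0113 = 14351 ZAR
14351 ZAR × 0.222 = 3185.922 AED
3185.922 AED × 2.97 = 9462.18834 SEK

9462.19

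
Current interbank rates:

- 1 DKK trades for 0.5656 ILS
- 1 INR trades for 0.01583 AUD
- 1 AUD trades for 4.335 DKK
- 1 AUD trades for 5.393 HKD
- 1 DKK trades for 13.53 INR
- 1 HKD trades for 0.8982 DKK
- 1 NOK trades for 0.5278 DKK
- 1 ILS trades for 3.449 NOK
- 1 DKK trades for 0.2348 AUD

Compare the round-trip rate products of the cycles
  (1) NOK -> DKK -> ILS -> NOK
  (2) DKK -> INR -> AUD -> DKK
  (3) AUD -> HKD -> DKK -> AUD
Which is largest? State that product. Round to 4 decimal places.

1.1374

(1) 0.5278 × 0.5656 × 3.449 = 1.02961
(2) 13.53 × 0.01583 × 4.335 = 0.92847
(3) 5.393 × 0.8982 × 0.2348 = 1.13737
Highest is cycle (3) at 1.1374 (>1, arbitrage).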